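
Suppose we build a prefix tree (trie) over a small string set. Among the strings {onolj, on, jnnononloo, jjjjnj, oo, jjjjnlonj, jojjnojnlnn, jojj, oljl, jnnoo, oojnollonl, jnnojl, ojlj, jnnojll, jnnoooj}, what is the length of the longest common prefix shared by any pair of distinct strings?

Equivalently: take the maximum, over all pairs, of their longest common prefix length.
e.g. "jnnojl" and "jnnojll" share the prefix "jnnojl" of length 6; no pair shares a longer one.
Longest shared-prefix length: 6

6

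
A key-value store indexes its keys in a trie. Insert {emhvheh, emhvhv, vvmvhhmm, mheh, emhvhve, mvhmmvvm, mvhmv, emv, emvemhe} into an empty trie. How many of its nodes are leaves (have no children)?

7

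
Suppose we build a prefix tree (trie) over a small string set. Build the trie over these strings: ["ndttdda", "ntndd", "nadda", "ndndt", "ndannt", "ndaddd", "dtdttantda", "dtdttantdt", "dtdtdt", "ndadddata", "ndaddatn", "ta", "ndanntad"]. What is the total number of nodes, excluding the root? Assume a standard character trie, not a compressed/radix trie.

Insert word by word; a character creates a node only if that edge doesn't already exist:
  "ndttdda" → 7 new (n, d, t, t, d, d, a)
  "ntndd" → prefix "n" already present; 4 new (t, n, d, d)
  "nadda" → prefix "n" already present; 4 new (a, d, d, a)
  "ndndt" → prefix "nd" already present; 3 new (n, d, t)
  "ndannt" → prefix "nd" already present; 4 new (a, n, n, t)
  "ndaddd" → prefix "nda" already present; 3 new (d, d, d)
  "dtdttantda" → 10 new (d, t, d, t, t, a, n, t, d, a)
  "dtdttantdt" → prefix "dtdttantd" already present; 1 new (t)
  "dtdtdt" → prefix "dtdt" already present; 2 new (d, t)
  "ndadddata" → prefix "ndaddd" already present; 3 new (a, t, a)
  "ndaddatn" → prefix "ndadd" already present; 3 new (a, t, n)
  "ta" → 2 new (t, a)
  "ndanntad" → prefix "ndannt" already present; 2 new (a, d)
Total nodes = 7 + 4 + 4 + 3 + 4 + 3 + 10 + 1 + 2 + 3 + 3 + 2 + 2 = 48

48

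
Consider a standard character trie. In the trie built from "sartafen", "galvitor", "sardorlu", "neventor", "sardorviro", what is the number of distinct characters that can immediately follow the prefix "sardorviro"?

0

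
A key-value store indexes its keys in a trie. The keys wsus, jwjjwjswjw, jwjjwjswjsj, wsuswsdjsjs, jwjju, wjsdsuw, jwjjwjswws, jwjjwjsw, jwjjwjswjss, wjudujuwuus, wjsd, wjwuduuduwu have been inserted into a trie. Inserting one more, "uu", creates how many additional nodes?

"uu" shares no prefix with any stored word, so all 2 characters open new nodes.
2 − 0 = 2 new nodes.

2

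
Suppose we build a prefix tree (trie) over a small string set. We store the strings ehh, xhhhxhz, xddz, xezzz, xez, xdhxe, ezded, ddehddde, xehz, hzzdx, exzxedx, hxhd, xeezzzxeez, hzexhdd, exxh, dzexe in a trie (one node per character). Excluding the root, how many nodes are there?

67

For each word, the new-node count is its length minus the longest prefix already in the trie:
  "ehh" → 3 new (e, h, h)
  "xhhhxhz" → 7 new (x, h, h, h, x, h, z)
  "xddz" → prefix "x" already present; 3 new (d, d, z)
  "xezzz" → prefix "x" already present; 4 new (e, z, z, z)
  "xez" → prefix "xez" already present; 0 new (none)
  "xdhxe" → prefix "xd" already present; 3 new (h, x, e)
  "ezded" → prefix "e" already present; 4 new (z, d, e, d)
  "ddehddde" → 8 new (d, d, e, h, d, d, d, e)
  "xehz" → prefix "xe" already present; 2 new (h, z)
  "hzzdx" → 5 new (h, z, z, d, x)
  "exzxedx" → prefix "e" already present; 6 new (x, z, x, e, d, x)
  "hxhd" → prefix "h" already present; 3 new (x, h, d)
  "xeezzzxeez" → prefix "xe" already present; 8 new (e, z, z, z, x, e, e, z)
  "hzexhdd" → prefix "hz" already present; 5 new (e, x, h, d, d)
  "exxh" → prefix "ex" already present; 2 new (x, h)
  "dzexe" → prefix "d" already present; 4 new (z, e, x, e)
Total nodes = 3 + 7 + 3 + 4 + 0 + 3 + 4 + 8 + 2 + 5 + 6 + 3 + 8 + 5 + 2 + 4 = 67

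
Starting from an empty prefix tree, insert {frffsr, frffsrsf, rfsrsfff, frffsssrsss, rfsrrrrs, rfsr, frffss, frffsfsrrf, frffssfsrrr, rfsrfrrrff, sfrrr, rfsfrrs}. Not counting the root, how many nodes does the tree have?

51

Trace insertions, counting only characters that open a new branch:
  "frffsr" → 6 new (f, r, f, f, s, r)
  "frffsrsf" → prefix "frffsr" already present; 2 new (s, f)
  "rfsrsfff" → 8 new (r, f, s, r, s, f, f, f)
  "frffsssrsss" → prefix "frffs" already present; 6 new (s, s, r, s, s, s)
  "rfsrrrrs" → prefix "rfsr" already present; 4 new (r, r, r, s)
  "rfsr" → prefix "rfsr" already present; 0 new (none)
  "frffss" → prefix "frffss" already present; 0 new (none)
  "frffsfsrrf" → prefix "frffs" already present; 5 new (f, s, r, r, f)
  "frffssfsrrr" → prefix "frffss" already present; 5 new (f, s, r, r, r)
  "rfsrfrrrff" → prefix "rfsr" already present; 6 new (f, r, r, r, f, f)
  "sfrrr" → 5 new (s, f, r, r, r)
  "rfsfrrs" → prefix "rfs" already present; 4 new (f, r, r, s)
Total nodes = 6 + 2 + 8 + 6 + 4 + 0 + 0 + 5 + 5 + 6 + 5 + 4 = 51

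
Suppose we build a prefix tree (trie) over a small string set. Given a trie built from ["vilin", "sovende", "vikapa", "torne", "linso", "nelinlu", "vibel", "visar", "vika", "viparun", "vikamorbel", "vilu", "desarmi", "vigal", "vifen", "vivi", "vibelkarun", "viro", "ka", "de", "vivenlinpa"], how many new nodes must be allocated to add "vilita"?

2

Walking "vilita" from the root, the first 4 characters ("vili") follow existing edges; "t" is the first miss.
So 6 − 4 = 2 new nodes.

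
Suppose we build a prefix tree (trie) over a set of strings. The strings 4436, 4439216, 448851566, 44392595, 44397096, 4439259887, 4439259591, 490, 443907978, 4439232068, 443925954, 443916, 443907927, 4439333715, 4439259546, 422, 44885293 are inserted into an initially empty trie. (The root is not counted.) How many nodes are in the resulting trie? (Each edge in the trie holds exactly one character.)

Trace insertions, counting only characters that open a new branch:
  "4436" → 4 new (4, 4, 3, 6)
  "4439216" → prefix "443" already present; 4 new (9, 2, 1, 6)
  "448851566" → prefix "44" already present; 7 new (8, 8, 5, 1, 5, 6, 6)
  "44392595" → prefix "44392" already present; 3 new (5, 9, 5)
  "44397096" → prefix "4439" already present; 4 new (7, 0, 9, 6)
  "4439259887" → prefix "4439259" already present; 3 new (8, 8, 7)
  "4439259591" → prefix "44392595" already present; 2 new (9, 1)
  "490" → prefix "4" already present; 2 new (9, 0)
  "443907978" → prefix "4439" already present; 5 new (0, 7, 9, 7, 8)
  "4439232068" → prefix "44392" already present; 5 new (3, 2, 0, 6, 8)
  "443925954" → prefix "44392595" already present; 1 new (4)
  "443916" → prefix "4439" already present; 2 new (1, 6)
  "443907927" → prefix "4439079" already present; 2 new (2, 7)
  "4439333715" → prefix "4439" already present; 6 new (3, 3, 3, 7, 1, 5)
  "4439259546" → prefix "443925954" already present; 1 new (6)
  "422" → prefix "4" already present; 2 new (2, 2)
  "44885293" → prefix "44885" already present; 3 new (2, 9, 3)
Total nodes = 4 + 4 + 7 + 3 + 4 + 3 + 2 + 2 + 5 + 5 + 1 + 2 + 2 + 6 + 1 + 2 + 3 = 56

56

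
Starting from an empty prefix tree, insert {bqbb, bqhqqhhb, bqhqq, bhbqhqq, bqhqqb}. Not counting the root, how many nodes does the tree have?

Insert word by word; a character creates a node only if that edge doesn't already exist:
  "bqbb" → 4 new (b, q, b, b)
  "bqhqqhhb" → prefix "bq" already present; 6 new (h, q, q, h, h, b)
  "bqhqq" → prefix "bqhqq" already present; 0 new (none)
  "bhbqhqq" → prefix "b" already present; 6 new (h, b, q, h, q, q)
  "bqhqqb" → prefix "bqhqq" already present; 1 new (b)
Total nodes = 4 + 6 + 0 + 6 + 1 = 17

17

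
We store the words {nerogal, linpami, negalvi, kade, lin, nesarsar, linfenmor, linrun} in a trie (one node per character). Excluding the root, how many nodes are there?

38

Trace insertions, counting only characters that open a new branch:
  "nerogal" → 7 new (n, e, r, o, g, a, l)
  "linpami" → 7 new (l, i, n, p, a, m, i)
  "negalvi" → prefix "ne" already present; 5 new (g, a, l, v, i)
  "kade" → 4 new (k, a, d, e)
  "lin" → prefix "lin" already present; 0 new (none)
  "nesarsar" → prefix "ne" already present; 6 new (s, a, r, s, a, r)
  "linfenmor" → prefix "lin" already present; 6 new (f, e, n, m, o, r)
  "linrun" → prefix "lin" already present; 3 new (r, u, n)
Total nodes = 7 + 7 + 5 + 4 + 0 + 6 + 6 + 3 = 38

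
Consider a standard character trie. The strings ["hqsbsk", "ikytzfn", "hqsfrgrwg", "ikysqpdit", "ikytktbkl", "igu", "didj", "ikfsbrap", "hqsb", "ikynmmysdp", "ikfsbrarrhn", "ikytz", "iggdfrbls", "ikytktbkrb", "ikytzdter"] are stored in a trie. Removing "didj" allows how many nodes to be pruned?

Walk "didj" from the leaf back toward the root, removing each node that no remaining word uses.
No other word shares any prefix with "didj", so all 4 of its nodes go.
Nodes removed: 4

4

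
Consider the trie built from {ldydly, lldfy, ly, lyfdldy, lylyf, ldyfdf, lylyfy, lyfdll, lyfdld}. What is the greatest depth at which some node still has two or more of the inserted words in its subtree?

6

The deepest shared node is where two words last agree before diverging.
"lyfdld" and "lyfdldy" agree on "lyfdld" (6 characters) before diverging; nothing deeper is shared.
Longest shared-prefix length: 6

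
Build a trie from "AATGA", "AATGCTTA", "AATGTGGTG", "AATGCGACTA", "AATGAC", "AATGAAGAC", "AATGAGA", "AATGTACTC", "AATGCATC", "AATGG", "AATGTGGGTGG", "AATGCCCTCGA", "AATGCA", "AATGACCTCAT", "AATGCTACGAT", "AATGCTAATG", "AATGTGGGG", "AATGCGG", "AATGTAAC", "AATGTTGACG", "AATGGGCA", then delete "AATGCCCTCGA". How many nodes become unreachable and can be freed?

A node on "AATGCCCTCGA"'s path can go only if nothing else ends at it or branches off below it.
The suffix "CCTCGA" (6 nodes) is used only by "AATGCCCTCGA"; the node for "AATGC" still has the child "T", so pruning stops there.
Nodes removed: 6

6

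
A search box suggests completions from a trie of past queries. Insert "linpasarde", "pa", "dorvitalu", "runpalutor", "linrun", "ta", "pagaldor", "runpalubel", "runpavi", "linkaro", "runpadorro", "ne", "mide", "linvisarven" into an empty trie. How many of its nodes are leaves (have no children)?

A leaf is a node with no children — equivalently, the end of a word that is not a proper prefix of any other stored word.
Those words: "dorvitalu", "linkaro", "linpasarde", "linrun", "linvisarven", "mide", "ne", "pagaldor", "runpadorro", "runpalubel", "runpalutor", "runpavi", "ta"
Leaf count: 13

13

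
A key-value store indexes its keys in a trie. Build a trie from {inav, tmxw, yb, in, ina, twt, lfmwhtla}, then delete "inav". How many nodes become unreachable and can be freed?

After clearing the end-marker at "inav", prune upward until reaching a node still needed by another word.
The suffix "v" (1 node) is used only by "inav"; "ina" is itself a stored word, so pruning stops there.
Nodes removed: 1

1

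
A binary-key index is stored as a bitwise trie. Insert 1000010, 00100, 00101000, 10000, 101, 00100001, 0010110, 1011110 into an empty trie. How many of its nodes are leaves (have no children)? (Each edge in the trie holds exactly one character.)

5

Leaves are exactly the stored words that no other stored word extends.
Those words: "00100001", "00101000", "0010110", "1000010", "1011110"
Leaf count: 5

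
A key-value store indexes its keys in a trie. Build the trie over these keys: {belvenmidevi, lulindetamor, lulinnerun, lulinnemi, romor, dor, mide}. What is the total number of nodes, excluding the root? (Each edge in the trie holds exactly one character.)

Count nodes per top-level branch (shared prefixes stored once):
  'b'-branch (belvenmidevi): 12 nodes
  'd'-branch (dor): 3 nodes
  'l'-branch (lulindetamor, lulinnemi, lulinnerun): 19 nodes
  'm'-branch (mide): 4 nodes
  'r'-branch (romor): 5 nodes
Sum: 43

43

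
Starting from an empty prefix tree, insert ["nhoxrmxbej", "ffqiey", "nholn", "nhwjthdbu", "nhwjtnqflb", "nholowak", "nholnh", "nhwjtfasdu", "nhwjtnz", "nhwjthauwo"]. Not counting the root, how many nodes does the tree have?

Trace insertions, counting only characters that open a new branch:
  "nhoxrmxbej" → 10 new (n, h, o, x, r, m, x, b, e, j)
  "ffqiey" → 6 new (f, f, q, i, e, y)
  "nholn" → prefix "nho" already present; 2 new (l, n)
  "nhwjthdbu" → prefix "nh" already present; 7 new (w, j, t, h, d, b, u)
  "nhwjtnqflb" → prefix "nhwjt" already present; 5 new (n, q, f, l, b)
  "nholowak" → prefix "nhol" already present; 4 new (o, w, a, k)
  "nholnh" → prefix "nholn" already present; 1 new (h)
  "nhwjtfasdu" → prefix "nhwjt" already present; 5 new (f, a, s, d, u)
  "nhwjtnz" → prefix "nhwjtn" already present; 1 new (z)
  "nhwjthauwo" → prefix "nhwjth" already present; 4 new (a, u, w, o)
Total nodes = 10 + 6 + 2 + 7 + 5 + 4 + 1 + 5 + 1 + 4 = 45

45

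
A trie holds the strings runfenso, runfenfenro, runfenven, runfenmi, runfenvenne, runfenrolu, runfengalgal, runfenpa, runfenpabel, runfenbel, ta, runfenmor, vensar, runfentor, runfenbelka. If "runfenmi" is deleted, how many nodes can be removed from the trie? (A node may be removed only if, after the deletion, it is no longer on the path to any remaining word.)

A node on "runfenmi"'s path can go only if nothing else ends at it or branches off below it.
The suffix "i" (1 node) is used only by "runfenmi"; the node for "runfenm" still has the child "o", so pruning stops there.
Nodes removed: 1

1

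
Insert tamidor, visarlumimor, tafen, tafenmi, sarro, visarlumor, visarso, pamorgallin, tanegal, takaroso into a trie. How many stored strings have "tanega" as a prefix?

1

Traverse to the node for "tanega", then collect every word in that subtree.
Matches: "tanegal"
Count: 1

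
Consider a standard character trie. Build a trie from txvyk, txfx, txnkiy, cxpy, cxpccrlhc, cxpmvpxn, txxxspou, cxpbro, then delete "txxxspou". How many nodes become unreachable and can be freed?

After clearing the end-marker at "txxxspou", prune upward until reaching a node still needed by another word.
The suffix "xxspou" (6 nodes) is used only by "txxxspou"; the node for "tx" still has the child "v", so pruning stops there.
Nodes removed: 6

6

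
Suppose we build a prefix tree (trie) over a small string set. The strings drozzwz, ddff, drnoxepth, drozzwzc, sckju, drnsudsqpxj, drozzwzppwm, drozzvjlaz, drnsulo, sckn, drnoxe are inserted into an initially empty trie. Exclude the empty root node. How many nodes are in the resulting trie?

Count nodes per top-level branch (shared prefixes stored once):
  'd'-branch (ddff, drnoxe, drnoxepth, drnsudsqpxj, drnsulo, drozzvjlaz, drozzwz, drozzwzc, drozzwzppwm): 37 nodes
  's'-branch (sckju, sckn): 6 nodes
Sum: 43

43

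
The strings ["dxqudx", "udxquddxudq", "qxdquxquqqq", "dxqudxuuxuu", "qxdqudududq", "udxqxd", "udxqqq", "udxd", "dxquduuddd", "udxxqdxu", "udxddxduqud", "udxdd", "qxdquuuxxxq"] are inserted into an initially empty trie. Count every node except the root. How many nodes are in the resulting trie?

67

For each word, the new-node count is its length minus the longest prefix already in the trie:
  "dxqudx" → 6 new (d, x, q, u, d, x)
  "udxquddxudq" → 11 new (u, d, x, q, u, d, d, x, u, d, q)
  "qxdquxquqqq" → 11 new (q, x, d, q, u, x, q, u, q, q, q)
  "dxqudxuuxuu" → prefix "dxqudx" already present; 5 new (u, u, x, u, u)
  "qxdqudududq" → prefix "qxdqu" already present; 6 new (d, u, d, u, d, q)
  "udxqxd" → prefix "udxq" already present; 2 new (x, d)
  "udxqqq" → prefix "udxq" already present; 2 new (q, q)
  "udxd" → prefix "udx" already present; 1 new (d)
  "dxquduuddd" → prefix "dxqud" already present; 5 new (u, u, d, d, d)
  "udxxqdxu" → prefix "udx" already present; 5 new (x, q, d, x, u)
  "udxddxduqud" → prefix "udxd" already present; 7 new (d, x, d, u, q, u, d)
  "udxdd" → prefix "udxdd" already present; 0 new (none)
  "qxdquuuxxxq" → prefix "qxdqu" already present; 6 new (u, u, x, x, x, q)
Total nodes = 6 + 11 + 11 + 5 + 6 + 2 + 2 + 1 + 5 + 5 + 7 + 0 + 6 = 67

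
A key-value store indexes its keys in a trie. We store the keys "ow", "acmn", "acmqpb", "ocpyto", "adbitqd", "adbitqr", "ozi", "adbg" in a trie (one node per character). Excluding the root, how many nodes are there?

24

Trie structure (* marks end of a word):
(root)
├─ a
│  ├─ c
│  │  └─ m
│  │     ├─ n *
│  │     └─ q
│  │        └─ p
│  │           └─ b *
│  └─ d
│     └─ b
│        ├─ g *
│        └─ i
│           └─ t
│              └─ q
│                 ├─ d *
│                 └─ r *
└─ o
   ├─ c
   │  └─ p
   │     └─ y
   │        └─ t
   │           └─ o *
   ├─ w *
   └─ z
      └─ i *
Counting every labelled node above: 24.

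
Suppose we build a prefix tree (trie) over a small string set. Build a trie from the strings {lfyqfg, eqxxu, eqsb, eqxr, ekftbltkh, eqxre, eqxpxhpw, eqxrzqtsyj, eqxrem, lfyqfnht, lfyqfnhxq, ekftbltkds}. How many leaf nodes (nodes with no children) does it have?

Leaves are exactly the stored words that no other stored word extends.
Those words: "ekftbltkds", "ekftbltkh", "eqsb", "eqxpxhpw", "eqxrem", "eqxrzqtsyj", "eqxxu", "lfyqfg", "lfyqfnht", "lfyqfnhxq"
Leaf count: 10

10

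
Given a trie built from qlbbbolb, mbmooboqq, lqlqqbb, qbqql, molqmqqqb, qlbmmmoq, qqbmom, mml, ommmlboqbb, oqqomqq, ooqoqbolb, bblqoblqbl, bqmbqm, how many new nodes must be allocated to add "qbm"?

Walking "qbm" from the root, the first 2 characters ("qb") follow existing edges; "m" is the first miss.
So 3 − 2 = 1 new nodes.

1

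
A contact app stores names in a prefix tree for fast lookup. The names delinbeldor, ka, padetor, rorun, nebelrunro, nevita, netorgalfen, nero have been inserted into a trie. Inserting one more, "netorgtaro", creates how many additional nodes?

4

Walking "netorgtaro" from the root, the first 6 characters ("netorg") follow existing edges; "t" is the first miss.
New nodes needed: |"netorgtaro"| − 6 = 10 − 6 = 4.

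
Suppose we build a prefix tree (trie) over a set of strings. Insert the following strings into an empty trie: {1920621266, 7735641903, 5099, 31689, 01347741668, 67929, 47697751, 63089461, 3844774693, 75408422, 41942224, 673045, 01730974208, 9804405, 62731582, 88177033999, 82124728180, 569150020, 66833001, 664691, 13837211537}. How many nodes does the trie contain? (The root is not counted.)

For each word, the new-node count is its length minus the longest prefix already in the trie:
  "1920621266" → 10 new (1, 9, 2, 0, 6, 2, 1, 2, 6, 6)
  "7735641903" → 10 new (7, 7, 3, 5, 6, 4, 1, 9, 0, 3)
  "5099" → 4 new (5, 0, 9, 9)
  "31689" → 5 new (3, 1, 6, 8, 9)
  "01347741668" → 11 new (0, 1, 3, 4, 7, 7, 4, 1, 6, 6, 8)
  "67929" → 5 new (6, 7, 9, 2, 9)
  "47697751" → 8 new (4, 7, 6, 9, 7, 7, 5, 1)
  "63089461" → prefix "6" already present; 7 new (3, 0, 8, 9, 4, 6, 1)
  "3844774693" → prefix "3" already present; 9 new (8, 4, 4, 7, 7, 4, 6, 9, 3)
  "75408422" → prefix "7" already present; 7 new (5, 4, 0, 8, 4, 2, 2)
  "41942224" → prefix "4" already present; 7 new (1, 9, 4, 2, 2, 2, 4)
  "673045" → prefix "67" already present; 4 new (3, 0, 4, 5)
  "01730974208" → prefix "01" already present; 9 new (7, 3, 0, 9, 7, 4, 2, 0, 8)
  "9804405" → 7 new (9, 8, 0, 4, 4, 0, 5)
  "62731582" → prefix "6" already present; 7 new (2, 7, 3, 1, 5, 8, 2)
  "88177033999" → 11 new (8, 8, 1, 7, 7, 0, 3, 3, 9, 9, 9)
  "82124728180" → prefix "8" already present; 10 new (2, 1, 2, 4, 7, 2, 8, 1, 8, 0)
  "569150020" → prefix "5" already present; 8 new (6, 9, 1, 5, 0, 0, 2, 0)
  "66833001" → prefix "6" already present; 7 new (6, 8, 3, 3, 0, 0, 1)
  "664691" → prefix "66" already present; 4 new (4, 6, 9, 1)
  "13837211537" → prefix "1" already present; 10 new (3, 8, 3, 7, 2, 1, 1, 5, 3, 7)
Total nodes = 10 + 10 + 4 + 5 + 11 + 5 + 8 + 7 + 9 + 7 + 7 + 4 + 9 + 7 + 7 + 11 + 10 + 8 + 7 + 4 + 10 = 160

160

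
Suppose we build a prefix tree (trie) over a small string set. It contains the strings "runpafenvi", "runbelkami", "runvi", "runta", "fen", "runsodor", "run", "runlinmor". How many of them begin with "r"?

7

Filter for entries beginning with "r":
Matches: "run", "runbelkami", "runlinmor", "runpafenvi", "runsodor", "runta", "runvi"
Count: 7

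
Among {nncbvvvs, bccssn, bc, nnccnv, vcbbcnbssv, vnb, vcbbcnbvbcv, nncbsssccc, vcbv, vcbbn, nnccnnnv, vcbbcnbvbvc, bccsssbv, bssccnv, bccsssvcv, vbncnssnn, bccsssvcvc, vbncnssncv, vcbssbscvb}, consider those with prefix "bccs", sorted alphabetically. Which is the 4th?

bccsssvcvc

Words with prefix "bccs", in lexicographic order: "bccssn", "bccsssbv", "bccsssvcv", "bccsssvcvc"
Position 4: bccsssvcvc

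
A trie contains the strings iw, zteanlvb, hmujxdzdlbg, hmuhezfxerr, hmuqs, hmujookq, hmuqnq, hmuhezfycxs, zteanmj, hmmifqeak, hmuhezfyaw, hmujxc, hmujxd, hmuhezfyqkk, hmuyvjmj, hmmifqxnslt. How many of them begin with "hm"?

Filter for entries beginning with "hm":
Words under "hm": hmmifqeak, hmmifqxnslt, hmuhezfxerr, hmuhezfyaw, hmuhezfycxs, hmuhezfyqkk, hmujookq, hmujxc, hmujxd, hmujxdzdlbg, hmuqnq, hmuqs, hmuyvjmj
Count: 13

13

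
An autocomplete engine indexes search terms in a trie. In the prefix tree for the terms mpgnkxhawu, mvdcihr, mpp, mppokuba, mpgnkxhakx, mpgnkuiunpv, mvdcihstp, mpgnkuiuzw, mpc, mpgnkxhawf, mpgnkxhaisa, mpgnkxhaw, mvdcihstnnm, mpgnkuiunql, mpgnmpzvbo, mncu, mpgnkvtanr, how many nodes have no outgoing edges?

15

A leaf is a node with no children — equivalently, the end of a word that is not a proper prefix of any other stored word.
Those words: "mncu", "mpc", "mpgnkuiunpv", "mpgnkuiunql", "mpgnkuiuzw", "mpgnkvtanr", "mpgnkxhaisa", "mpgnkxhakx", "mpgnkxhawf", "mpgnkxhawu", "mpgnmpzvbo", "mppokuba", "mvdcihr", "mvdcihstnnm", "mvdcihstp"
Leaf count: 15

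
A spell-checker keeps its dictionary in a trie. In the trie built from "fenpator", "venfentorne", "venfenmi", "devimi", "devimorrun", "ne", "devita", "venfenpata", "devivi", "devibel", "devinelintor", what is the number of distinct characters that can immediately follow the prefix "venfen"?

Follow the path "venfen" to its node, then look at its outgoing edges.
Distinct next characters after "venfen": m, p, t.
That node has 3 child edges.

3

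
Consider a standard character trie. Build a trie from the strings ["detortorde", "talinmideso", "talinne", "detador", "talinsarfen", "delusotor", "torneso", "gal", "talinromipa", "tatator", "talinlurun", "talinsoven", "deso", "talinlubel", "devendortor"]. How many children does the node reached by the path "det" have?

Walk "det" from the root, arriving at one node.
Characters that immediately follow "det" among the stored strings: {a, o}.
That node has 2 child edges.

2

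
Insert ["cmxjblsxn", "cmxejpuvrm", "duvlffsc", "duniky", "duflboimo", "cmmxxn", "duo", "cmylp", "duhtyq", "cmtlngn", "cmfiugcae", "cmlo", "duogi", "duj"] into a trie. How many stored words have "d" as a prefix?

7

Traverse to the node for "d", then collect every word in that subtree.
Words under "d": duflboimo, duhtyq, duj, duniky, duo, duogi, duvlffsc
Count: 7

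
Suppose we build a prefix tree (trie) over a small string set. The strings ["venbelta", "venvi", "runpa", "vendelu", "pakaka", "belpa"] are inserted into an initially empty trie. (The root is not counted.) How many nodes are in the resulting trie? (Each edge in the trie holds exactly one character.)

30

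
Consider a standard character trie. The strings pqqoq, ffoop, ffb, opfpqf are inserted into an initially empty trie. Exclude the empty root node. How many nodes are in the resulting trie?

17

Count nodes per top-level branch (shared prefixes stored once):
  'f'-branch (ffb, ffoop): 6 nodes
  'o'-branch (opfpqf): 6 nodes
  'p'-branch (pqqoq): 5 nodes
Sum: 17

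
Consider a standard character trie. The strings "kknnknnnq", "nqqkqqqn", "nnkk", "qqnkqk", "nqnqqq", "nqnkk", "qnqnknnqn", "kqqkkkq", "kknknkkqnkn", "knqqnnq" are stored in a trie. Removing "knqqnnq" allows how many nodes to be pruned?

A node on "knqqnnq"'s path can go only if nothing else ends at it or branches off below it.
The suffix "nqqnnq" (6 nodes) is used only by "knqqnnq"; the node for "k" still has the child "k", so pruning stops there.
Nodes removed: 6

6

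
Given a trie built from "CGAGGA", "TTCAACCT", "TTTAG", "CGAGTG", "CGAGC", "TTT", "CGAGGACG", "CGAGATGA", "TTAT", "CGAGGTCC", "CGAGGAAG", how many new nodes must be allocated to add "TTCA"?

0

"TTCA" is already a full path in the trie; only an end-marker is added.
No new nodes are needed: 0.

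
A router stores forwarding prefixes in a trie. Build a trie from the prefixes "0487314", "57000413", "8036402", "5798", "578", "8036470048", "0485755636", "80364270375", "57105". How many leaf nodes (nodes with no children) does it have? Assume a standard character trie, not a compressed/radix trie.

A leaf is a node with no children — equivalently, the end of a word that is not a proper prefix of any other stored word.
Those words: "0485755636", "0487314", "57000413", "57105", "578", "5798", "8036402", "80364270375", "8036470048"
Leaf count: 9

9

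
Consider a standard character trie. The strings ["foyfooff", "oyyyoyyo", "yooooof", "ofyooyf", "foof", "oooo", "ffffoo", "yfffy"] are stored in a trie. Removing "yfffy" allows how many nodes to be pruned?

4

A node on "yfffy"'s path can go only if nothing else ends at it or branches off below it.
The suffix "fffy" (4 nodes) is used only by "yfffy"; the node for "y" still has the child "o", so pruning stops there.
Nodes removed: 4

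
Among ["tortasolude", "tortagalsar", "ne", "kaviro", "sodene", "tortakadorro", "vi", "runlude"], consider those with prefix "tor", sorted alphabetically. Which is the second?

Filter for "tor…" and sort: "tortagalsar", "tortakadorro", "tortasolude"
The 2nd is tortakadorro.

tortakadorro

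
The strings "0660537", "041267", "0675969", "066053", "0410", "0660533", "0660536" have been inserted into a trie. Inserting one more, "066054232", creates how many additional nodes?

Walking "066054232" from the root, the first 5 characters ("06605") follow existing edges; "4" is the first miss.
So 9 − 5 = 4 new nodes.

4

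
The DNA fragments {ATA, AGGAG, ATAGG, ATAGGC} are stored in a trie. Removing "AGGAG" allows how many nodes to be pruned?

4

A node on "AGGAG"'s path can go only if nothing else ends at it or branches off below it.
The suffix "GGAG" (4 nodes) is used only by "AGGAG"; the node for "A" still has the child "T", so pruning stops there.
Nodes removed: 4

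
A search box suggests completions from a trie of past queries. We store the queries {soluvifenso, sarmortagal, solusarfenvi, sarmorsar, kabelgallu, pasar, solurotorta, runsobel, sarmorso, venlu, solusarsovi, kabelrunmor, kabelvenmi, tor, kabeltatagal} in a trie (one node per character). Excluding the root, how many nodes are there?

93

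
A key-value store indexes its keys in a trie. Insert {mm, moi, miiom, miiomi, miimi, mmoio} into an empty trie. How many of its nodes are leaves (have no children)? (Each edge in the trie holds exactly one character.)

Leaves are exactly the stored words that no other stored word extends.
Those words: "miimi", "miiomi", "mmoio", "moi"
Leaf count: 4

4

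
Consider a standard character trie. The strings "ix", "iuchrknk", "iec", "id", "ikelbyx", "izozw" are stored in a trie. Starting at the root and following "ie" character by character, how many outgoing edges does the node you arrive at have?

Follow the path "ie" to its node, then look at its outgoing edges.
Characters that immediately follow "ie" among the stored strings: {c}.
That node has 1 child edge.

1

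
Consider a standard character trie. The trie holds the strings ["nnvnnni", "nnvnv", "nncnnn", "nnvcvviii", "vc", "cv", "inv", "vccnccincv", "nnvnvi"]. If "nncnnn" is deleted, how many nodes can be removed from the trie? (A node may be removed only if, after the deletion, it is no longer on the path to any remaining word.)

4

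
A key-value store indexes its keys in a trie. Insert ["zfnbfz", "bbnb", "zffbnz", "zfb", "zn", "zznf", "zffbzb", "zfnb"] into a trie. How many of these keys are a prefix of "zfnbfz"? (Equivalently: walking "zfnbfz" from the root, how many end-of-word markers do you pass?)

Check each prefix of "zfnbfz" against the stored set — each match is an end-marker on the path.
Prefixes of the query that are stored words: "zfnb", "zfnbfz"
Count: 2

2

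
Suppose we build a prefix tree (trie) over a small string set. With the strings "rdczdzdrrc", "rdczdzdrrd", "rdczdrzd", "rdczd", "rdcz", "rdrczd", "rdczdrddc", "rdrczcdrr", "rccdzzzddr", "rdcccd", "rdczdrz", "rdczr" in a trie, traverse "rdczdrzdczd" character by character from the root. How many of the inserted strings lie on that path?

4

Check each prefix of "rdczdrzdczd" against the stored set — each match is an end-marker on the path.
Prefixes of the query that are stored words: "rdcz", "rdczd", "rdczdrz", "rdczdrzd"
Count: 4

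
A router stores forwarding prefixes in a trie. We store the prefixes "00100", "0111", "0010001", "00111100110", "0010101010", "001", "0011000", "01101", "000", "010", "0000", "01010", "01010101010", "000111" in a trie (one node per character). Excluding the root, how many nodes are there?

43

Trace insertions, counting only characters that open a new branch:
  "00100" → 5 new (0, 0, 1, 0, 0)
  "0111" → prefix "0" already present; 3 new (1, 1, 1)
  "0010001" → prefix "00100" already present; 2 new (0, 1)
  "00111100110" → prefix "001" already present; 8 new (1, 1, 1, 0, 0, 1, 1, 0)
  "0010101010" → prefix "0010" already present; 6 new (1, 0, 1, 0, 1, 0)
  "001" → prefix "001" already present; 0 new (none)
  "0011000" → prefix "0011" already present; 3 new (0, 0, 0)
  "01101" → prefix "011" already present; 2 new (0, 1)
  "000" → prefix "00" already present; 1 new (0)
  "010" → prefix "01" already present; 1 new (0)
  "0000" → prefix "000" already present; 1 new (0)
  "01010" → prefix "010" already present; 2 new (1, 0)
  "01010101010" → prefix "01010" already present; 6 new (1, 0, 1, 0, 1, 0)
  "000111" → prefix "000" already present; 3 new (1, 1, 1)
Total nodes = 5 + 3 + 2 + 8 + 6 + 0 + 3 + 2 + 1 + 1 + 1 + 2 + 6 + 3 = 43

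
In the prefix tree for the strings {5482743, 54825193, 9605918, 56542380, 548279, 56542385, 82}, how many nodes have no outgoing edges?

7

Leaves are exactly the stored words that no other stored word extends.
Those words: "54825193", "5482743", "548279", "56542380", "56542385", "82", "9605918"
Leaf count: 7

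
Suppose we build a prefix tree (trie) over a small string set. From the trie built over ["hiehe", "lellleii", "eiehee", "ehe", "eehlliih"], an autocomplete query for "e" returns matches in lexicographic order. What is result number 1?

eehlliih

DFS of the "e" subtree visits, in order: "eehlliih", "ehe", "eiehee"
The 1st is eehlliih.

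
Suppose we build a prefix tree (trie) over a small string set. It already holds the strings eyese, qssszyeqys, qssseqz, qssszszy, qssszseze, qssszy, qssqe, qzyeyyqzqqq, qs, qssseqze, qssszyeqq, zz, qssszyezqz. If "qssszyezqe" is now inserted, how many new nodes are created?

"qssszyezq" is already a path in the trie; the remaining "e" must be added.
New nodes needed: |"qssszyezqe"| − 9 = 10 − 9 = 1.

1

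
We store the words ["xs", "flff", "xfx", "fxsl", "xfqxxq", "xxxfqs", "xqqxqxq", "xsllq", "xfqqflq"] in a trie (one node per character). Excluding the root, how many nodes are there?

Count nodes per top-level branch (shared prefixes stored once):
  'f'-branch (flff, fxsl): 7 nodes
  'x'-branch (xfqqflq, xfqxxq, xfx, xqqxqxq, xs, xsllq, xxxfqs): 26 nodes
Sum: 33

33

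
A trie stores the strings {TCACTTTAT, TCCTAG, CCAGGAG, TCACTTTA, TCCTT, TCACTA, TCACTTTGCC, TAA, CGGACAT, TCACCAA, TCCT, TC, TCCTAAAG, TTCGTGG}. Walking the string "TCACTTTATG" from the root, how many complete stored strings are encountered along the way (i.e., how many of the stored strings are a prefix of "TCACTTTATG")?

Traverse "TCACTTTATG" character by character; count nodes along the way that are marked as word ends.
Prefixes of the query that are stored words: "TC", "TCACTTTA", "TCACTTTAT"
Count: 3

3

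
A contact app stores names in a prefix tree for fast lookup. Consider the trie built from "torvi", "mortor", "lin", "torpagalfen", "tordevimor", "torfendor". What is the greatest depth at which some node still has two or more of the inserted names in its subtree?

Look for the deepest trie node that still has at least two words in its subtree.
"tordevimor" and "torfendor" agree on "tor" (3 characters) before diverging; nothing deeper is shared.
Longest shared-prefix length: 3

3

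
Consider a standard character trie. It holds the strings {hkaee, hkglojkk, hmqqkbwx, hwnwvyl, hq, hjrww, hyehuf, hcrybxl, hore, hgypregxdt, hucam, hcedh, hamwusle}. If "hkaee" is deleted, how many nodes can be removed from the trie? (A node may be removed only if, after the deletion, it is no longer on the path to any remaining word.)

3

After clearing the end-marker at "hkaee", prune upward until reaching a node still needed by another word.
The suffix "aee" (3 nodes) is used only by "hkaee"; the node for "hk" still has the child "g", so pruning stops there.
Nodes removed: 3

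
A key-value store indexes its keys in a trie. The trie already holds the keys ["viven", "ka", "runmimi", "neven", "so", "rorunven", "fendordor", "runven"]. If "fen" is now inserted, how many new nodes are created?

0

"fen" is already a full path in the trie; only an end-marker is added.
No new nodes are needed: 0.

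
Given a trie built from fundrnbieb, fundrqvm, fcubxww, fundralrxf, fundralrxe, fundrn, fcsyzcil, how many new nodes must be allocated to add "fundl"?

1

Walking "fundl" from the root, the first 4 characters ("fund") follow existing edges; "l" is the first miss.
New nodes needed: |"fundl"| − 4 = 5 − 4 = 1.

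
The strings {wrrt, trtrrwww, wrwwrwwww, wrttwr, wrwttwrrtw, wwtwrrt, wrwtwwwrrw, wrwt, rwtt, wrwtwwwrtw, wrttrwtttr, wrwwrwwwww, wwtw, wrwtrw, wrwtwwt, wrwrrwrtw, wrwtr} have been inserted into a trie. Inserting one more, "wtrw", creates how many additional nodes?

"w" is already a path in the trie; the remaining "trw" must be added.
So 4 − 1 = 3 new nodes.

3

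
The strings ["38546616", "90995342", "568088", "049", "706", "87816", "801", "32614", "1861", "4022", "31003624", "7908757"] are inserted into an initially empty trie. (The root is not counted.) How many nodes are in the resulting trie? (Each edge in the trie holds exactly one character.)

Count nodes per top-level branch (shared prefixes stored once):
  '0'-branch (049): 3 nodes
  '1'-branch (1861): 4 nodes
  '3'-branch (31003624, 32614, 38546616): 19 nodes
  '4'-branch (4022): 4 nodes
  '5'-branch (568088): 6 nodes
  '7'-branch (706, 7908757): 9 nodes
  '8'-branch (801, 87816): 7 nodes
  '9'-branch (90995342): 8 nodes
Sum: 60

60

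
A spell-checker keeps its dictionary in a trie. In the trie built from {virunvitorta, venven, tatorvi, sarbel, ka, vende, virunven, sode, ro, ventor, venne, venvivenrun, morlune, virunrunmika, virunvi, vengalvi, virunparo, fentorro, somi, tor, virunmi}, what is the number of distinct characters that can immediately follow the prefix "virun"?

4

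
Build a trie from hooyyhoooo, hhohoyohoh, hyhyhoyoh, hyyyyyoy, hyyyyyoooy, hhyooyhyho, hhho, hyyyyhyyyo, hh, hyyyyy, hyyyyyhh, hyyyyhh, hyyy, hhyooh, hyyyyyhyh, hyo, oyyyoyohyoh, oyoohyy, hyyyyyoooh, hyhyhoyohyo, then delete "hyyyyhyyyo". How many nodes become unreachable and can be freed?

A node on "hyyyyhyyyo"'s path can go only if nothing else ends at it or branches off below it.
The suffix "yyyo" (4 nodes) is used only by "hyyyyhyyyo"; the node for "hyyyyh" still has the child "h", so pruning stops there.
Nodes removed: 4

4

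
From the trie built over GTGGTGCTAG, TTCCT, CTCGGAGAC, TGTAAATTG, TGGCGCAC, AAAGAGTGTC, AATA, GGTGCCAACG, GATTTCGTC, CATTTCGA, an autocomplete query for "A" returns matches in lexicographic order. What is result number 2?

DFS of the "A" subtree visits, in order: "AAAGAGTGTC", "AATA"
The 2nd is AATA.

AATA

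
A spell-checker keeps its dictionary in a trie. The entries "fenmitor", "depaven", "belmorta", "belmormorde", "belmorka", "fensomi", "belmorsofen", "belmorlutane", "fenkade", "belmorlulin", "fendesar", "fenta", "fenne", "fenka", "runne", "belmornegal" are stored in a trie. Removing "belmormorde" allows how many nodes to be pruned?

5

After clearing the end-marker at "belmormorde", prune upward until reaching a node still needed by another word.
The suffix "morde" (5 nodes) is used only by "belmormorde"; the node for "belmor" still has the child "t", so pruning stops there.
Nodes removed: 5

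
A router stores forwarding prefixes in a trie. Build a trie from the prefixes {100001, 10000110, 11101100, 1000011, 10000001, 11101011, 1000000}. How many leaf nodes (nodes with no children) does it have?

4

A leaf is a node with no children — equivalently, the end of a word that is not a proper prefix of any other stored word.
Those words: "10000001", "10000110", "11101011", "11101100"
Leaf count: 4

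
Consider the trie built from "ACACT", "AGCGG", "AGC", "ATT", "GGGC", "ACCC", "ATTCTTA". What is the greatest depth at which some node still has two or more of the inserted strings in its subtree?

Equivalently: take the maximum, over all pairs, of their longest common prefix length.
e.g. "AGC" and "AGCGG" share the prefix "AGC" of length 3; no pair shares a longer one.
Longest shared-prefix length: 3

3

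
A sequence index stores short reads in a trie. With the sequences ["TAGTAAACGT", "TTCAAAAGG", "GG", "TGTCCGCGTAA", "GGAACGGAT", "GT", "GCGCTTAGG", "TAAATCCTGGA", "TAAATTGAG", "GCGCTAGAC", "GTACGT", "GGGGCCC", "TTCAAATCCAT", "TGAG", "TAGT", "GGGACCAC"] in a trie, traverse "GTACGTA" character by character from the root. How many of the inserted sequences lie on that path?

Traverse "GTACGTA" character by character; count nodes along the way that are marked as word ends.
Prefixes of the query that are stored words: "GT", "GTACGT"
Count: 2

2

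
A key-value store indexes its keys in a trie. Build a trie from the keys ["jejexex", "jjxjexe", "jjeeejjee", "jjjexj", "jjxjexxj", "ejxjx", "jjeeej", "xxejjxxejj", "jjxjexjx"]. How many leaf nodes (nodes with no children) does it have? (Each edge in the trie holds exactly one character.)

A leaf is a node with no children — equivalently, the end of a word that is not a proper prefix of any other stored word.
Those words: "ejxjx", "jejexex", "jjeeejjee", "jjjexj", "jjxjexe", "jjxjexjx", "jjxjexxj", "xxejjxxejj"
Leaf count: 8

8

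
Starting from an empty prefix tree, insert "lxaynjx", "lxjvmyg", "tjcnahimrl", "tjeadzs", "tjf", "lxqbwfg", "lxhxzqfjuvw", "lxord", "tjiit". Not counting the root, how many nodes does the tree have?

48

Count nodes per top-level branch (shared prefixes stored once):
  'l'-branch (lxaynjx, lxhxzqfjuvw, lxjvmyg, lxord, lxqbwfg): 29 nodes
  't'-branch (tjcnahimrl, tjeadzs, tjf, tjiit): 19 nodes
Sum: 48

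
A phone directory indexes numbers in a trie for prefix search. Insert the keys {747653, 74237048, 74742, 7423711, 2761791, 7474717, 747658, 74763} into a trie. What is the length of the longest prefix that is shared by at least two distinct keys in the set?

5

Look for the deepest trie node that still has at least two words in its subtree.
e.g. "74237048" and "7423711" share the prefix "74237" of length 5; no pair shares a longer one.
Longest shared-prefix length: 5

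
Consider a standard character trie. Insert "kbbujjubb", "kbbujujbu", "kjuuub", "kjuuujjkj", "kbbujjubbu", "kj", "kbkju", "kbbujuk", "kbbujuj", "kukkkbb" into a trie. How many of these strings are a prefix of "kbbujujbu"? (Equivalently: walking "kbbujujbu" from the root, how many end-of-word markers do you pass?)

Traverse "kbbujujbu" character by character; count nodes along the way that are marked as word ends.
Prefixes of the query that are stored words: "kbbujuj", "kbbujujbu"
Count: 2

2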